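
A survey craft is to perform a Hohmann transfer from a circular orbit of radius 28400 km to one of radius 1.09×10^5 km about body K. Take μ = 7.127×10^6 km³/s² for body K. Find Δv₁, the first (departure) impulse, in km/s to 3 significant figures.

Semi-major axis of the transfer orbit: a_t = (28400 + 1.090×10^5)/2 = 68700 km.
On the circular orbit at r = 28400 km, v_c = √(μ/r) = 15.841 km/s.
Vis-viva on the transfer ellipse at r = 28400 km gives v_t = √[μ(2/r − 1/a_t)] = 19.954 km/s.
Δv₁ = |v_t − v_c| = |19.954 − 15.841| = 4.113 km/s.

Δv₁ = 4.11 km/s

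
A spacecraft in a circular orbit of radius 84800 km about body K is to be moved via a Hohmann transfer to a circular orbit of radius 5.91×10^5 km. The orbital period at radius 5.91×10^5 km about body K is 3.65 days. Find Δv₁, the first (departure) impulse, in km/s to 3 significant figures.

From Kepler's third law T² = 4π²r³/μ at r = 5.91×10^5 km, T = 3.65 days = 3.65 × 86400 s = 3.1536×10^5 s: μ = 4π²r³/T² = 8.19425×10^7 km³/s².
Transfer-ellipse semi-major axis a_t = (r₁ + r₂)/2 = (84800 + 5.910×10^5)/2 = 3.379×10^5 km.
Circular speed at r = 84800 km: v_c = √(μ/r) = 31.085 km/s.
Transfer-orbit speed at the same r (vis-viva, a = a_t): v_t = √[μ(2/r − 1/a_t)] = 41.111 km/s.
Δv₁ = |v_t − v_c| = |41.111 − 31.085| = 10.03 km/s.

Δv₁ = 10.0 km/s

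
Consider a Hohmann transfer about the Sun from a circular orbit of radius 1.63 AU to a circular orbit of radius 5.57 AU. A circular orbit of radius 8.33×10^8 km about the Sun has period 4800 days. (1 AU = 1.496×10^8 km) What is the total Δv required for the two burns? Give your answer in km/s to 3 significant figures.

Δv = 9.82 km/s

From Kepler's third law T² = 4π²r³/μ at r = 8.33×10^8 km, T = 4800 days = 4800 × 86400 s = 4.1472×10^8 s: μ = 4π²r³/T² = 1.32674×10^11 km³/s².
In km: r₁ = 1.63 × 1.496×10^8 = 2.43848×10^8 km; r₂ = 5.57 × 1.496×10^8 = 8.33272×10^8 km.
The Hohmann ellipse has a_t = (r₁ + r₂)/2 = 5.3856×10^8 km.
Circular speed at r₁: v₁ = √(μ/r₁) = √(1.32674×10^11/2.43848×10^8) = 23.3256 km/s.
On the transfer ellipse at r₁, v² = μ(2/r − 1/a) gives v_p = √[μ(2/r₁ − 1/a_t)] = 29.0141 km/s.
First burn Δv₁ = |v_p − v₁| = 5.6885 km/s.
At r₂, v₂ = √(μ/r₂) = 12.61825 km/s.
Transfer-orbit speed at r₂: v_a = √[μ(2/r₂ − 1/a_t)] = 8.490662 km/s.
Second burn Δv₂ = |v₂ − v_a| = 4.1276 km/s.
Δv = Δv₁ + Δv₂ = 5.6885 + 4.1276 = 9.816 km/s.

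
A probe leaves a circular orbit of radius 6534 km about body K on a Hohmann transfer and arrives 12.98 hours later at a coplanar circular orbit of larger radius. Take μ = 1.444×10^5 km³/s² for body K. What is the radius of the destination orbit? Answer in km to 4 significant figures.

r₂ = 56930 km

Transfer time t = 12.98 hours = 46728 s, and t = π√(a_t³/μ).
So a_t = (μ t²/π²)^(1/3) = (1.444×10^5 × (46728)² / π²)^(1/3) = 31730 km.
Since a_t = (r₁ + r₂)/2, r₂ = 2a_t − r₁ = 2×31730 − 6534 = 56926 km.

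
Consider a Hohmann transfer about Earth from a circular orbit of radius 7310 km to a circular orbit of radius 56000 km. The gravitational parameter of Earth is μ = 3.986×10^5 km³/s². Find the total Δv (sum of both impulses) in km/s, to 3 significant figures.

Δv = 3.82 km/s

Semi-major axis of the transfer orbit: a_t = (7310 + 56000)/2 = 31655 km.
Circular speed at r₁: v₁ = √(μ/r₁) = √(3.986×10^5/7310) = 7.3843 km/s.
On the transfer ellipse at r₁, vis-viva equation gives v_p = √[μ(2/r₁ − 1/a_t)] = 9.8216 km/s.
First burn Δv₁ = |v_p − v₁| = 2.437 km/s.
At r₂, v₂ = √(μ/r₂) = 2.668 km/s.
Transfer-orbit speed at r₂: v_a = √[μ(2/r₂ − 1/a_t)] = 1.282 km/s.
Second burn Δv₂ = |v₂ − v_a| = 1.386 km/s.
Total Δv = Δv₁ + Δv₂ = 3.823 km/s.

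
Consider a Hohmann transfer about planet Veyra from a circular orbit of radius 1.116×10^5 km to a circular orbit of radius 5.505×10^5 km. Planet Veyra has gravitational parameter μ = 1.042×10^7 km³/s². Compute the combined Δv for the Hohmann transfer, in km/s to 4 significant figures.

Semi-major axis of the transfer orbit: a_t = (1.116×10^5 + 5.505×10^5)/2 = 3.3105×10^5 km.
Circular speed at r₁: v₁ = √(μ/r₁) = √(1.042×10^7/1.116×10^5) = 9.662773 km/s.
On the transfer ellipse at r₁, vis-viva equation gives v_p = √[μ(2/r₁ − 1/a_t)] = 12.46045 km/s.
First burn Δv₁ = |v_p − v₁| = 2.7977 km/s.
Circular speed at r₂: v₂ = √(μ/r₂) = 4.35066 km/s.
Transfer-orbit speed at r₂: v_a = √[μ(2/r₂ − 1/a_t)] = 2.52604 km/s.
Second burn Δv₂ = |v₂ − v_a| = 1.8246 km/s.
Δv = Δv₁ + Δv₂ = 2.7977 + 1.8246 = 4.622 km/s.

Δv = 4.622 km/s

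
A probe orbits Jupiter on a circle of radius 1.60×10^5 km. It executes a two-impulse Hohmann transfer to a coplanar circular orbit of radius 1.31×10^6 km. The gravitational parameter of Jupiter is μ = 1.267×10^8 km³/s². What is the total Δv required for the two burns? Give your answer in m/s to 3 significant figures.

Δv = 14700 m/s

The Hohmann ellipse has a_t = (r₁ + r₂)/2 = 7.350×10^5 km.
At r₁ the circular-orbit speed is v₁ = √(μ/r₁) = 28.140 km/s.
Transfer-orbit speed at r₁ (vis-viva): v_p = √[μ(2/r₁ − 1/a_t)] = 37.568 km/s.
First burn Δv₁ = |v_p − v₁| = 9.428 km/s.
Circular speed at r₂: v₂ = √(μ/r₂) = 9.8345 km/s.
Transfer-orbit speed at r₂: v_a = √[μ(2/r₂ − 1/a_t)] = 4.5885 km/s.
Second burn Δv₂ = |v₂ − v_a| = 5.246 km/s.
Δv = Δv₁ + Δv₂ = 9.428 + 5.246 = 14.67 km/s.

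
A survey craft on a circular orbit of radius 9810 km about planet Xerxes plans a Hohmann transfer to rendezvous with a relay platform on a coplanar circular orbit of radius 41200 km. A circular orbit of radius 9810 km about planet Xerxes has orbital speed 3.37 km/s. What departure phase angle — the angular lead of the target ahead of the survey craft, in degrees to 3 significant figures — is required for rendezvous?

From the circular-orbit relation v² = μ/r at r = 9810 km: μ = v²r = (3.37)² × 9810 = 1.11411×10^5 km³/s².
The Hohmann ellipse has a_t = (r₁ + r₂)/2 = 25505 km.
Transfer time t = π√(a_t³/μ) = 38337.5 s.
The target's mean motion on its circular orbit is ω₂ = √(μ/r₂³) = 3.99134×10^-5 rad/s.
Angle swept by the target during transfer: ω₂·t = 1.5302 rad = 87.67°.
Arrival is 180° from departure on the ellipse, so φ = 180° − 87.67° = 92.3°.

φ = 92.3°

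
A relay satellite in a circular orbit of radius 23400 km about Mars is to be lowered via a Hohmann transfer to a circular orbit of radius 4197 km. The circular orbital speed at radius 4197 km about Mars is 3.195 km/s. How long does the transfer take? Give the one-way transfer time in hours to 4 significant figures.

t = 6.834 hours

From the circular-orbit relation v² = μ/r at r = 4197 km: μ = v²r = (3.195)² × 4197 = 42843.1 km³/s².
Transfer-ellipse semi-major axis a_t = (r₁ + r₂)/2 = (23400 + 4197)/2 = 13798.5 km.
Transfer time t = π√(a_t³/μ) = π√((13798.5)³ / 42843.1) = 24601 s.
Converting: 24601 s ÷ 3600 s/hour = 6.834 hours.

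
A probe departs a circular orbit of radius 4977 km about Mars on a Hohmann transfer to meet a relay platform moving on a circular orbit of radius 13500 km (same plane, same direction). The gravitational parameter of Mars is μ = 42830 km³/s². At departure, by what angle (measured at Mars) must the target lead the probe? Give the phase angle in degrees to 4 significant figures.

φ = 78.10°

The Hohmann ellipse has a_t = (r₁ + r₂)/2 = 9238.5 km.
Transfer time t = π√(a_t³/μ) = 13480 s.
The target's mean motion on its circular orbit is ω₂ = √(μ/r₂³) = 1.319×10^-4 rad/s.
Angle swept by the target during transfer: ω₂·t = 1.778 rad = 101.9°.
Arrival is 180° from departure on the ellipse, so φ = 180° − 101.9° = 78.10°.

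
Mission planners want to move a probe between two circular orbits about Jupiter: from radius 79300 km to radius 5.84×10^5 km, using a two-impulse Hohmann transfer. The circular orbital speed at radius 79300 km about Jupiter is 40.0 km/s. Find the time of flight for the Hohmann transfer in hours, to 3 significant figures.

t = 14.8 hours

From the circular-orbit relation v² = μ/r at r = 79300 km: μ = v²r = (40.0)² × 79300 = 1.26880×10^8 km³/s².
Semi-major axis of the transfer orbit: a_t = (79300 + 5.840×10^5)/2 = 3.3165×10^5 km.
Transfer time t = π√(a_t³/μ) = π√((3.3165×10^5)³ / 1.26880×10^8) = 53270 s.
Converting: 53270 s ÷ 3600 s/hour = 14.8 hours.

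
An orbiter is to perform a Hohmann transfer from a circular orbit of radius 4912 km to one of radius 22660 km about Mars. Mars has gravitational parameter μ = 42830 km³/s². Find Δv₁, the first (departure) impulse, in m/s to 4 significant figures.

Δv₁ = 832.9 m/s

Semi-major axis of the transfer orbit: a_t = (4912 + 22660)/2 = 13786 km.
Circular speed at r = 4912 km: v_c = √(μ/r) = 2.9529 km/s.
Transfer-orbit speed at the same r (vis-viva, a = a_t): v_t = √[μ(2/r − 1/a_t)] = 3.7858 km/s.
Δv₁ = |v_t − v_c| = |3.7858 − 2.9529| = 0.8329 km/s.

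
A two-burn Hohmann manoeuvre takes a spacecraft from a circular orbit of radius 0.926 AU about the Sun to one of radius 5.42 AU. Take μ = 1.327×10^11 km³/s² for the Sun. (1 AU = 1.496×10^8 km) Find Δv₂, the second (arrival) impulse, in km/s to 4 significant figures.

Δv₂ = 5.882 km/s

In km: r₁ = 0.926 × 1.496×10^8 = 1.385296×10^8 km; r₂ = 5.42 × 1.496×10^8 = 8.10832×10^8 km.
Semi-major axis of the transfer orbit: a_t = (1.385296×10^8 + 8.10832×10^8)/2 = 4.746808×10^8 km.
On the circular orbit at r = 8.10832×10^8 km, v_c = √(μ/r) = 12.793 km/s.
Transfer-orbit speed at the same r (vis-viva, a = a_t): v_t = √[μ(2/r − 1/a_t)] = 6.9110 km/s.
Δv₂ = |v_t − v_c| = |6.9110 − 12.793| = 5.882 km/s.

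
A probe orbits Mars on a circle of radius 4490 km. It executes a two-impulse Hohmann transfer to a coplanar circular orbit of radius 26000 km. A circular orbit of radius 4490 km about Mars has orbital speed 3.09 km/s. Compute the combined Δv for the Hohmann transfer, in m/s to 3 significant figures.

From the circular-orbit relation v² = μ/r at r = 4490 km: μ = v²r = (3.09)² × 4490 = 42871.0 km³/s².
The Hohmann ellipse has a_t = (r₁ + r₂)/2 = 15245 km.
Circular speed at r₁: v₁ = √(μ/r₁) = √(42871.0/4490) = 3.0900 km/s.
Transfer-orbit speed at r₁ (vis-viva): v_p = √[μ(2/r₁ − 1/a_t)] = 4.0354 km/s.
First burn Δv₁ = |v_p − v₁| = 0.9454 km/s.
At r₂, v₂ = √(μ/r₂) = 1.2841 km/s.
Transfer-orbit speed at r₂: v_a = √[μ(2/r₂ − 1/a_t)] = 0.69687 km/s.
Second burn Δv₂ = |v₂ − v_a| = 0.5872 km/s.
Δv = Δv₁ + Δv₂ = 0.9454 + 0.5872 = 1.533 km/s.

Δv = 1530 m/s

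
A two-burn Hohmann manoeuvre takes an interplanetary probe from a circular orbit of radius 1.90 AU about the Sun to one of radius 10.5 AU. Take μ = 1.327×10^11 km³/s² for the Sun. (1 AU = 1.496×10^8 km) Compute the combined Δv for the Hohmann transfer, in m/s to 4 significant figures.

In km: r₁ = 1.90 × 1.496×10^8 = 2.8424×10^8 km; r₂ = 10.5 × 1.496×10^8 = 1.5708×10^9 km.
The Hohmann ellipse has a_t = (r₁ + r₂)/2 = 9.2752×10^8 km.
Circular speed at r₁: v₁ = √(μ/r₁) = √(1.327×10^11/2.8424×10^8) = 21.606920 km/s.
Transfer-orbit speed at r₁ (vis-viva): v_p = √[μ(2/r₁ − 1/a_t)] = 28.118469 km/s.
First burn Δv₁ = |v_p − v₁| = 6.5115 km/s.
At r₂, v₂ = √(μ/r₂) = 9.1913 km/s.
Transfer-orbit speed at r₂: v_a = √[μ(2/r₂ − 1/a_t)] = 5.0881 km/s.
Second burn Δv₂ = |v₂ − v_a| = 4.1032 km/s.
Δv = Δv₁ + Δv₂ = 6.5115 + 4.1032 = 10.61 km/s.

Δv = 10610 m/s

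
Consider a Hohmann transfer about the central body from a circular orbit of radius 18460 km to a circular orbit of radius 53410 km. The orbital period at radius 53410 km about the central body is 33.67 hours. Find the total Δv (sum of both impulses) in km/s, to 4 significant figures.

From Kepler's third law T² = 4π²r³/μ at r = 53410 km, T = 33.67 hours = 33.67 × 3600 s = 1.21212×10^5 s: μ = 4π²r³/T² = 4.09389×10^5 km³/s².
Semi-major axis of the transfer orbit: a_t = (18460 + 53410)/2 = 35935 km.
At r₁ the circular-orbit speed is v₁ = √(μ/r₁) = 4.709 km/s.
On the transfer ellipse at r₁, v² = μ(2/r − 1/a) gives v_p = √[μ(2/r₁ − 1/a_t)] = 5.741 km/s.
First burn Δv₁ = |v_p − v₁| = 1.032 km/s.
At r₂, v₂ = √(μ/r₂) = 2.768578 km/s.
Transfer-orbit speed at r₂: v_a = √[μ(2/r₂ − 1/a_t)] = 1.984330 km/s.
Second burn Δv₂ = |v₂ − v_a| = 0.7842 km/s.
Δv = Δv₁ + Δv₂ = 1.032 + 0.7842 = 1.816 km/s.

Δv = 1.816 km/s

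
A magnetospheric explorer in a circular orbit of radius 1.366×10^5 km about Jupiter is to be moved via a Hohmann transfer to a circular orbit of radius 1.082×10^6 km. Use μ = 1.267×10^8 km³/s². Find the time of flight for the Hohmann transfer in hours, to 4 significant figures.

The Hohmann ellipse has a_t = (r₁ + r₂)/2 = 6.093×10^5 km.
Half the transfer-orbit period gives t = π√(a_t³/μ) = 1.3274×10^5 s.
Converting: 1.3274×10^5 s ÷ 3600 s/hour = 36.87 hours.

t = 36.87 hours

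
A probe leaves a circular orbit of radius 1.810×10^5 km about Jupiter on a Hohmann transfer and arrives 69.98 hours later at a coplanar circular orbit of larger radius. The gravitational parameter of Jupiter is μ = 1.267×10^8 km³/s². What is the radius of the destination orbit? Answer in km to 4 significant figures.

r₂ = 1.687×10^6 km

Transfer time t = 69.98 hours = 2.51928×10^5 s, and t = π√(a_t³/μ).
So a_t = (μ t²/π²)^(1/3) = (1.267×10^8 × (2.51928×10^5)² / π²)^(1/3) = 9.3399×10^5 km.
Since a_t = (r₁ + r₂)/2, r₂ = 2a_t − r₁ = 2×9.3399×10^5 − 1.810×10^5 = 1.68698×10^6 km.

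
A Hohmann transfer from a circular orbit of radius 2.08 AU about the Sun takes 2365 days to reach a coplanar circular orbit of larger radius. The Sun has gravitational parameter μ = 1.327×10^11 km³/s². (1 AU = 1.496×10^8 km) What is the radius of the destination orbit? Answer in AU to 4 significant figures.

In km: r₁ = 2.08 × 1.496×10^8 = 3.11168×10^8 km.
Transfer time t = 2365 days = 2.04336×10^8 s, and t = π√(a_t³/μ).
So a_t = (μ t²/π²)^(1/3) = (1.327×10^11 × (2.04336×10^8)² / π²)^(1/3) = 8.2494×10^8 km.
Since a_t = (r₁ + r₂)/2, r₂ = 2a_t − r₁ = 2×8.2494×10^8 − 3.11168×10^8 = 1.338712×10^9 km.
In AU: r₂ = 1.338712×10^9 / 1.496×10^8 = 8.949 AU.

r₂ = 8.949 AU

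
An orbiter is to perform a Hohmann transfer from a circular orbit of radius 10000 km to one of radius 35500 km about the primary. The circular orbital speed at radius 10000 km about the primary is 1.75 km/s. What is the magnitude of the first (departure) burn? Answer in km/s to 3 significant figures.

From the circular-orbit relation v² = μ/r at r = 10000 km: μ = v²r = (1.75)² × 10000 = 30625.0 km³/s².
Transfer-ellipse semi-major axis a_t = (r₁ + r₂)/2 = (10000 + 35500)/2 = 22750 km.
Circular speed at r = 10000 km: v_c = √(μ/r) = 1.7500 km/s.
Transfer-orbit speed at the same r (vis-viva, a = a_t): v_t = √[μ(2/r − 1/a_t)] = 2.1861 km/s.
Δv₁ = |v_t − v_c| = |2.1861 − 1.7500| = 0.4361 km/s.

Δv₁ = 0.436 km/s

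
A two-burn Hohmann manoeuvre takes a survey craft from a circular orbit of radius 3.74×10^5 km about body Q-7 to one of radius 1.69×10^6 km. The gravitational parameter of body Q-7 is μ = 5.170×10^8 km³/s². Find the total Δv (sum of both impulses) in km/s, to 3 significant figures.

Δv = 17.4 km/s

Transfer-ellipse semi-major axis a_t = (r₁ + r₂)/2 = (3.740×10^5 + 1.690×10^6)/2 = 1.032×10^6 km.
At r₁ the circular-orbit speed is v₁ = √(μ/r₁) = 37.18 km/s.
Transfer-orbit speed at r₁ (vis-viva equation): v_p = √[μ(2/r₁ − 1/a_t)] = 47.58 km/s.
First burn Δv₁ = |v_p − v₁| = 10.40 km/s.
Circular speed at r₂: v₂ = √(μ/r₂) = 17.490 km/s.
Transfer-orbit speed at r₂: v_a = √[μ(2/r₂ − 1/a_t)] = 10.529 km/s.
Second burn Δv₂ = |v₂ − v_a| = 6.961 km/s.
Δv = Δv₁ + Δv₂ = 10.40 + 6.961 = 17.36 km/s.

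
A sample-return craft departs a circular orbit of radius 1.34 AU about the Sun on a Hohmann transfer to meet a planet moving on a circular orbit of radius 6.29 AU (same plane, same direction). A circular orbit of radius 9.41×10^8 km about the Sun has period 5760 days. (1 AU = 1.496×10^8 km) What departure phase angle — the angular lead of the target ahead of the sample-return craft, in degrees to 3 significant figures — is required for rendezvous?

From Kepler's third law T² = 4π²r³/μ at r = 9.41×10^8 km, T = 5760 days = 5760 × 86400 s = 4.97664×10^8 s: μ = 4π²r³/T² = 1.32818×10^11 km³/s².
In km: r₁ = 1.34 × 1.496×10^8 = 2.00464×10^8 km; r₂ = 6.29 × 1.496×10^8 = 9.40984×10^8 km.
Transfer-ellipse semi-major axis a_t = (r₁ + r₂)/2 = (2.00464×10^8 + 9.40984×10^8)/2 = 5.70724×10^8 km.
Transfer time t = π√(a_t³/μ) = 1.1753×10^8 s.
The target's mean motion on its circular orbit is ω₂ = √(μ/r₂³) = 1.2626×10^-8 rad/s.
Angle swept by the target during transfer: ω₂·t = 1.4839 rad = 85.02°.
The sample-return craft traverses 180° on the transfer ellipse, so the target must lead by 180° − 85.02° = 95.0°.

φ = 95.0°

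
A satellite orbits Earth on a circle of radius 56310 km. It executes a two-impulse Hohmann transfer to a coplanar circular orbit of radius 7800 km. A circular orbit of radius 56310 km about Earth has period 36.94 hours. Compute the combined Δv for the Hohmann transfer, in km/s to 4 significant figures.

Δv = 3.674 km/s

From Kepler's third law T² = 4π²r³/μ at r = 56310 km, T = 36.94 hours = 36.94 × 3600 s = 1.32984×10^5 s: μ = 4π²r³/T² = 3.98582×10^5 km³/s².
Transfer-ellipse semi-major axis a_t = (r₁ + r₂)/2 = (56310 + 7800)/2 = 32055 km.
At r₁ the circular-orbit speed is v₁ = √(μ/r₁) = 2.6605 km/s.
On the transfer ellipse at r₁, vis-viva gives v_a = √[μ(2/r₁ − 1/a_t)] = 1.3124 km/s.
First burn Δv₁ = |v_a − v₁| = 1.348 km/s.
At r₂, v₂ = √(μ/r₂) = 7.1484 km/s.
Transfer-orbit speed at r₂: v_p = √[μ(2/r₂ − 1/a_t)] = 9.4745 km/s.
Second burn Δv₂ = |v₂ − v_p| = 2.326 km/s.
Δv = Δv₁ + Δv₂ = 1.348 + 2.326 = 3.674 km/s.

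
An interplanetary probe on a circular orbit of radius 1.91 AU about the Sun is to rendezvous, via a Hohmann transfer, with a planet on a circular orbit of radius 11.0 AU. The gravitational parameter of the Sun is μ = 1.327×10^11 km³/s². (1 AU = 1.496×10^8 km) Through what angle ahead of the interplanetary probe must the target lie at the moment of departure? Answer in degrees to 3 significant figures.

φ = 99.1°

In km: r₁ = 1.91 × 1.496×10^8 = 2.85736×10^8 km; r₂ = 11.0 × 1.496×10^8 = 1.6456×10^9 km.
The Hohmann ellipse has a_t = (r₁ + r₂)/2 = 9.65668×10^8 km.
Transfer time t = π√(a_t³/μ) = 2.5880×10^8 s.
The target's mean motion on its circular orbit is ω₂ = √(μ/r₂³) = 5.4569×10^-9 rad/s.
Angle swept by the target during transfer: ω₂·t = 1.4122 rad = 80.91°.
Arrival is 180° from departure on the ellipse, so φ = 180° − 80.91° = 99.1°.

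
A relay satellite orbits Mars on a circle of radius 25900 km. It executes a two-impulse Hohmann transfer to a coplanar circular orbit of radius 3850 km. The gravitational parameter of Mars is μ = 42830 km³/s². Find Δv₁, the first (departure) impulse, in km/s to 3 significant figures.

Transfer-ellipse semi-major axis a_t = (r₁ + r₂)/2 = (25900 + 3850)/2 = 14875 km.
Circular speed at r = 25900 km: v_c = √(μ/r) = 1.28595 km/s.
Transfer-orbit speed at the same r (vis-viva, a = a_t): v_t = √[μ(2/r − 1/a_t)] = 0.654223 km/s.
Δv₁ = |v_t − v_c| = |0.654223 − 1.28595| = 0.6317 km/s.

Δv₁ = 0.632 km/s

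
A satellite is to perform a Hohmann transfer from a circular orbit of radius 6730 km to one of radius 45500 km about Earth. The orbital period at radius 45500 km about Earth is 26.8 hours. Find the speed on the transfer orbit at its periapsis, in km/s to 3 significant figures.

v = 10.2 km/s

From Kepler's third law T² = 4π²r³/μ at r = 45500 km, T = 26.8 hours = 26.8 × 3600 s = 96480 s: μ = 4π²r³/T² = 3.99502×10^5 km³/s².
The Hohmann ellipse has a_t = (r₁ + r₂)/2 = 26115 km.
At periapsis, r = 6730 km.
Vis-viva: v = √[μ(2/r − 1/a_t)] = √[3.99502×10^5 × (2/6730 − 1/26115)] = 10.17 km/s.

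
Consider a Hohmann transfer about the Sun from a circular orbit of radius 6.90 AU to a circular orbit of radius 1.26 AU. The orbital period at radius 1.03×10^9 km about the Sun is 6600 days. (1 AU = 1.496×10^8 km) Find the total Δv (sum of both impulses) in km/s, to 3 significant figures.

Δv = 13.0 km/s

From Kepler's third law T² = 4π²r³/μ at r = 1.03×10^9 km, T = 6600 days = 6600 × 86400 s = 5.7024×10^8 s: μ = 4π²r³/T² = 1.32665×10^11 km³/s².
In km: r₁ = 6.90 × 1.496×10^8 = 1.03224×10^9 km; r₂ = 1.26 × 1.496×10^8 = 1.88496×10^8 km.
The Hohmann ellipse has a_t = (r₁ + r₂)/2 = 6.10368×10^8 km.
Circular speed at r₁: v₁ = √(μ/r₁) = √(1.32665×10^11/1.03224×10^9) = 11.337 km/s.
On the transfer ellipse at r₁, v² = μ(2/r − 1/a) gives v_a = √[μ(2/r₁ − 1/a_t)] = 6.3000 km/s.
First burn Δv₁ = |v_a − v₁| = 5.037 km/s.
Circular speed at r₂: v₂ = √(μ/r₂) = 26.529 km/s.
Transfer-orbit speed at r₂: v_p = √[μ(2/r₂ − 1/a_t)] = 34.500 km/s.
Second burn Δv₂ = |v₂ − v_p| = 7.971 km/s.
Total Δv = Δv₁ + Δv₂ = 13.01 km/s.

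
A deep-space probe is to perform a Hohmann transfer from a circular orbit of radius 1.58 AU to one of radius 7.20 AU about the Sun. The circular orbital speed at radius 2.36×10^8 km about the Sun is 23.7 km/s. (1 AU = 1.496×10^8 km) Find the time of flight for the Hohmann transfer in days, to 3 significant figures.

From the circular-orbit relation v² = μ/r at r = 2.36×10^8 km: μ = v²r = (23.7)² × 2.36×10^8 = 1.32559×10^11 km³/s².
In km: r₁ = 1.58 × 1.496×10^8 = 2.36368×10^8 km; r₂ = 7.20 × 1.496×10^8 = 1.07712×10^9 km.
The Hohmann ellipse has a_t = (r₁ + r₂)/2 = 6.56744×10^8 km.
Transfer time t = π√(a_t³/μ) = π√((6.56744×10^8)³ / 1.32559×10^11) = 1.452×10^8 s.
Converting: 1.452×10^8 s ÷ 86400 s/day = 1680 days.

t = 1680 days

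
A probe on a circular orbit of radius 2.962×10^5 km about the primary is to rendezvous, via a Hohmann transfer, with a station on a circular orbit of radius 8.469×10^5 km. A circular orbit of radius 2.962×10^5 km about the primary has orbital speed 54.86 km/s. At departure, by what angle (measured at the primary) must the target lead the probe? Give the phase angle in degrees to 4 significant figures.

φ = 80.21°

From the circular-orbit relation v² = μ/r at r = 2.962×10^5 km: μ = v²r = (54.86)² × 2.962×10^5 = 8.91449×10^8 km³/s².
Semi-major axis of the transfer orbit: a_t = (2.962×10^5 + 8.469×10^5)/2 = 5.7155×10^5 km.
Transfer time t = π√(a_t³/μ) = 45465.6 s.
The target's mean motion on its circular orbit is ω₂ = √(μ/r₂³) = 3.83089×10^-5 rad/s.
Angle swept by the target during transfer: ω₂·t = 1.7417 rad = 99.79°.
The probe traverses 180° on the transfer ellipse, so the target must lead by 180° − 99.79° = 80.21°.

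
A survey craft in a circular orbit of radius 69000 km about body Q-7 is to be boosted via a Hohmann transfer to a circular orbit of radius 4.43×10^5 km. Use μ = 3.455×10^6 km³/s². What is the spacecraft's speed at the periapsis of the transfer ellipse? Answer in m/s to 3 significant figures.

Transfer-ellipse semi-major axis a_t = (r₁ + r₂)/2 = (69000 + 4.430×10^5)/2 = 2.560×10^5 km.
The periapsis of the transfer ellipse is at r = 69000 km.
Applying v² = μ(2/r − 1/a_t): v = 9.309 km/s.

v = 9310 m/s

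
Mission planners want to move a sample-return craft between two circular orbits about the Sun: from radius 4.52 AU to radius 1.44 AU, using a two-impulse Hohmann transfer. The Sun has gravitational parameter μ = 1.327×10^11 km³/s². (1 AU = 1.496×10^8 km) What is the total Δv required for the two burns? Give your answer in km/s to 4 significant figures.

In km: r₁ = 4.52 × 1.496×10^8 = 6.76192×10^8 km; r₂ = 1.44 × 1.496×10^8 = 2.15424×10^8 km.
Semi-major axis of the transfer orbit: a_t = (6.76192×10^8 + 2.15424×10^8)/2 = 4.45808×10^8 km.
Circular speed at r₁: v₁ = √(μ/r₁) = √(1.327×10^11/6.76192×10^8) = 14.009 km/s.
On the transfer ellipse at r₁, v² = μ(2/r − 1/a) gives v_a = √[μ(2/r₁ − 1/a_t)] = 9.7381 km/s.
First burn Δv₁ = |v_a − v₁| = 4.271 km/s.
Circular speed at r₂: v₂ = √(μ/r₂) = 24.819 km/s.
Transfer-orbit speed at r₂: v_p = √[μ(2/r₂ − 1/a_t)] = 30.567 km/s.
Second burn Δv₂ = |v₂ − v_p| = 5.748 km/s.
Δv = Δv₁ + Δv₂ = 4.271 + 5.748 = 10.02 km/s.

Δv = 10.02 km/s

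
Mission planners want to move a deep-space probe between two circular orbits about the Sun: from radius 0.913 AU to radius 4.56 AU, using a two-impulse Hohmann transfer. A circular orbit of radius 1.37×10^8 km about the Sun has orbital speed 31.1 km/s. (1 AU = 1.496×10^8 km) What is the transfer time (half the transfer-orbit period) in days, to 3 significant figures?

From the circular-orbit relation v² = μ/r at r = 1.37×10^8 km: μ = v²r = (31.1)² × 1.37×10^8 = 1.32508×10^11 km³/s².
In km: r₁ = 0.913 × 1.496×10^8 = 1.365848×10^8 km; r₂ = 4.56 × 1.496×10^8 = 6.82176×10^8 km.
Semi-major axis of the transfer orbit: a_t = (1.365848×10^8 + 6.82176×10^8)/2 = 4.093804×10^8 km.
Transfer time t = π√(a_t³/μ) = π√((4.093804×10^8)³ / 1.32508×10^11) = 7.149×10^7 s.
Converting: 7.149×10^7 s ÷ 86400 s/day = 827 days.

t = 827 days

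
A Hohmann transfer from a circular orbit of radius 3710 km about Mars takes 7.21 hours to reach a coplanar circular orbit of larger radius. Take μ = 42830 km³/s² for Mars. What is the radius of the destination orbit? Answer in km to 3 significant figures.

r₂ = 24900 km

Transfer time t = 7.21 hours = 25956 s, and t = π√(a_t³/μ).
So a_t = (μ t²/π²)^(1/3) = (42830 × (25956)² / π²)^(1/3) = 14299 km.
Since a_t = (r₁ + r₂)/2, r₂ = 2a_t − r₁ = 2×14299 − 3710 = 24888 km.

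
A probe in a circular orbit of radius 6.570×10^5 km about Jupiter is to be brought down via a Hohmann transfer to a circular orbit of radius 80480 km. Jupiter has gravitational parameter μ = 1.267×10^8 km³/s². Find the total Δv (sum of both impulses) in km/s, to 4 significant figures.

Δv = 20.68 km/s

Semi-major axis of the transfer orbit: a_t = (6.570×10^5 + 80480)/2 = 3.6874×10^5 km.
At r₁ the circular-orbit speed is v₁ = √(μ/r₁) = 13.887 km/s.
Transfer-orbit speed at r₁ (vis-viva): v_a = √[μ(2/r₁ − 1/a_t)] = 6.4877 km/s.
First burn Δv₁ = |v_a − v₁| = 7.399 km/s.
Circular speed at r₂: v₂ = √(μ/r₂) = 39.68 km/s.
Transfer-orbit speed at r₂: v_p = √[μ(2/r₂ − 1/a_t)] = 52.96 km/s.
Second burn Δv₂ = |v₂ − v_p| = 13.28 km/s.
Δv = Δv₁ + Δv₂ = 7.399 + 13.28 = 20.68 km/s.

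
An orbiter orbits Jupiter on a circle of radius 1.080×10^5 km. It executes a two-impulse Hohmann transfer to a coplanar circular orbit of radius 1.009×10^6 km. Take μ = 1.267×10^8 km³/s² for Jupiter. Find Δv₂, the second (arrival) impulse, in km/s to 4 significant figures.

Transfer-ellipse semi-major axis a_t = (r₁ + r₂)/2 = (1.080×10^5 + 1.009×10^6)/2 = 5.585×10^5 km.
Circular speed at r = 1.009×10^6 km: v_c = √(μ/r) = 11.206 km/s.
Vis-viva on the transfer ellipse at r = 1.009×10^6 km gives v_t = √[μ(2/r − 1/a_t)] = 4.9277 km/s.
Δv₂ = |v_t − v_c| = |4.9277 − 11.206| = 6.278 km/s.

Δv₂ = 6.278 km/s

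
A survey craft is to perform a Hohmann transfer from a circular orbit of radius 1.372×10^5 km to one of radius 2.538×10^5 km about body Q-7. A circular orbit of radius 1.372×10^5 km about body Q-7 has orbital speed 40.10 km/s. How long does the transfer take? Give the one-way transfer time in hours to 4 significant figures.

From the circular-orbit relation v² = μ/r at r = 1.372×10^5 km: μ = v²r = (40.10)² × 1.372×10^5 = 2.20619×10^8 km³/s².
The Hohmann ellipse has a_t = (r₁ + r₂)/2 = 1.955×10^5 km.
Half the transfer-orbit period gives t = π√(a_t³/μ) = 18283 s.
Converting: 18283 s ÷ 3600 s/hour = 5.079 hours.

t = 5.079 hours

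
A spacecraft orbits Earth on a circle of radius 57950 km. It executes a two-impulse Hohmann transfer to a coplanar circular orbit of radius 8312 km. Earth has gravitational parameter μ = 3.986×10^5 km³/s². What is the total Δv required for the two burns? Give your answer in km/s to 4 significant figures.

Δv = 3.543 km/s

Semi-major axis of the transfer orbit: a_t = (57950 + 8312)/2 = 33131 km.
At r₁ the circular-orbit speed is v₁ = √(μ/r₁) = 2.623 km/s.
On the transfer ellipse at r₁, vis-viva gives v_a = √[μ(2/r₁ − 1/a_t)] = 1.314 km/s.
First burn Δv₁ = |v_a − v₁| = 1.309 km/s.
Circular speed at r₂: v₂ = √(μ/r₂) = 6.925 km/s.
Transfer-orbit speed at r₂: v_p = √[μ(2/r₂ − 1/a_t)] = 9.159 km/s.
Second burn Δv₂ = |v₂ − v_p| = 2.234 km/s.
Total Δv = Δv₁ + Δv₂ = 3.543 km/s.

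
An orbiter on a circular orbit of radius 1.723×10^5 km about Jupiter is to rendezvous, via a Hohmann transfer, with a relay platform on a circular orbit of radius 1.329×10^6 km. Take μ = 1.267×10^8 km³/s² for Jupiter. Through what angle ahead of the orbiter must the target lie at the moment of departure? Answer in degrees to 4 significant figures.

Semi-major axis of the transfer orbit: a_t = (1.723×10^5 + 1.329×10^6)/2 = 7.5065×10^5 km.
The half-period of the transfer ellipse is t = π√(a_t³/μ) = 1.8152×10^5 s.
The target's mean motion on its circular orbit is ω₂ = √(μ/r₂³) = 7.3468×10^-6 rad/s.
Angle swept by the target during transfer: ω₂·t = 1.3336 rad = 76.41°.
Arrival is 180° from departure on the ellipse, so φ = 180° − 76.41° = 103.6°.

φ = 103.6°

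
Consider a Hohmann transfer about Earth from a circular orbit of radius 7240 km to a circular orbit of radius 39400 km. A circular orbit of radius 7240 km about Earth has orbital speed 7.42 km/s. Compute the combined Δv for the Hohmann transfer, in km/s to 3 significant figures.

From the circular-orbit relation v² = μ/r at r = 7240 km: μ = v²r = (7.42)² × 7240 = 3.98608×10^5 km³/s².
The Hohmann ellipse has a_t = (r₁ + r₂)/2 = 23320 km.
At r₁ the circular-orbit speed is v₁ = √(μ/r₁) = 7.420 km/s.
Transfer-orbit speed at r₁ (vis-viva equation): v_p = √[μ(2/r₁ − 1/a_t)] = 9.645 km/s.
First burn Δv₁ = |v_p − v₁| = 2.225 km/s.
Circular speed at r₂: v₂ = √(μ/r₂) = 3.1807 km/s.
Transfer-orbit speed at r₂: v_a = √[μ(2/r₂ − 1/a_t)] = 1.7723 km/s.
Second burn Δv₂ = |v₂ − v_a| = 1.408 km/s.
Δv = Δv₁ + Δv₂ = 2.225 + 1.408 = 3.633 km/s.

Δv = 3.63 km/s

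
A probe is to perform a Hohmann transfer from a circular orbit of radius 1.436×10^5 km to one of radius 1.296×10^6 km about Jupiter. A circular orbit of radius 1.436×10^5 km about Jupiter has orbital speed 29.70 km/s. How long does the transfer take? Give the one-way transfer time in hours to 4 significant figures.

From the circular-orbit relation v² = μ/r at r = 1.436×10^5 km: μ = v²r = (29.70)² × 1.436×10^5 = 1.26668×10^8 km³/s².
Transfer-ellipse semi-major axis a_t = (r₁ + r₂)/2 = (1.436×10^5 + 1.296×10^6)/2 = 7.198×10^5 km.
Half the transfer-orbit period gives t = π√(a_t³/μ) = 1.7046×10^5 s.
Converting: 1.7046×10^5 s ÷ 3600 s/hour = 47.35 hours.

t = 47.35 hours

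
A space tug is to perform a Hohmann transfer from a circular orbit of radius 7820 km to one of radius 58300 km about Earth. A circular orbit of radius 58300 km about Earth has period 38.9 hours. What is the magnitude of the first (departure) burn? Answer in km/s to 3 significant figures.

Δv₁ = 2.34 km/s

From Kepler's third law T² = 4π²r³/μ at r = 58300 km, T = 38.9 hours = 38.9 × 3600 s = 1.4004×10^5 s: μ = 4π²r³/T² = 3.98897×10^5 km³/s².
The Hohmann ellipse has a_t = (r₁ + r₂)/2 = 33060 km.
Circular speed at r = 7820 km: v_c = √(μ/r) = 7.142 km/s.
Vis-viva on the transfer ellipse at r = 7820 km gives v_t = √[μ(2/r − 1/a_t)] = 9.484 km/s.
Δv₁ = |v_t − v_c| = |9.484 − 7.142| = 2.342 km/s.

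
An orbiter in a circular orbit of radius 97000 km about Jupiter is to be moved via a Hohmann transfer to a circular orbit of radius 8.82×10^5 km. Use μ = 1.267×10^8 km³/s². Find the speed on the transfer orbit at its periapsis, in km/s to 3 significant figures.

v = 48.5 km/s

Transfer-ellipse semi-major axis a_t = (r₁ + r₂)/2 = (97000 + 8.820×10^5)/2 = 4.895×10^5 km.
At periapsis, r = 97000 km.
Applying v² = μ(2/r − 1/a_t): v = 48.51 km/s.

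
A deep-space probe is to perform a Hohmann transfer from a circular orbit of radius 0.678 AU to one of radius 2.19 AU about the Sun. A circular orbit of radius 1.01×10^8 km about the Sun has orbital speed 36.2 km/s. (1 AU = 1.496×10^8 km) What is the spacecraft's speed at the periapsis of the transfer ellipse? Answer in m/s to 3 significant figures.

From the circular-orbit relation v² = μ/r at r = 1.01×10^8 km: μ = v²r = (36.2)² × 1.01×10^8 = 1.32354×10^11 km³/s².
In km: r₁ = 0.678 × 1.496×10^8 = 1.014288×10^8 km; r₂ = 2.19 × 1.496×10^8 = 3.27624×10^8 km.
Semi-major axis of the transfer orbit: a_t = (1.014288×10^8 + 3.27624×10^8)/2 = 2.145264×10^8 km.
The periapsis of the transfer ellipse is at r = 1.014288×10^8 km.
Applying v² = μ(2/r − 1/a_t): v = 44.64 km/s.

v = 44600 m/s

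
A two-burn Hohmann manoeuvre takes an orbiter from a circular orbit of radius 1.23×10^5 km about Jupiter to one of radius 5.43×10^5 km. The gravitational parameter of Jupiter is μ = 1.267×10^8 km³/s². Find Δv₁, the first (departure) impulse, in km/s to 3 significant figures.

Semi-major axis of the transfer orbit: a_t = (1.230×10^5 + 5.430×10^5)/2 = 3.330×10^5 km.
Circular speed at r = 1.230×10^5 km: v_c = √(μ/r) = 32.095 km/s.
Transfer-orbit speed at the same r (vis-viva, a = a_t): v_t = √[μ(2/r − 1/a_t)] = 40.984 km/s.
Δv₁ = |v_t − v_c| = |40.984 − 32.095| = 8.889 km/s.

Δv₁ = 8.89 km/s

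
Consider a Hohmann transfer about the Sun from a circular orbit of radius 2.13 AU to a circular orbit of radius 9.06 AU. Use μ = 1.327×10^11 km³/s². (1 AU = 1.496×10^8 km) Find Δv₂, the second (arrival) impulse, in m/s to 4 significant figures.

Δv₂ = 3790 m/s

In km: r₁ = 2.13 × 1.496×10^8 = 3.18648×10^8 km; r₂ = 9.06 × 1.496×10^8 = 1.355376×10^9 km.
Semi-major axis of the transfer orbit: a_t = (3.18648×10^8 + 1.355376×10^9)/2 = 8.37012×10^8 km.
Circular speed at r = 1.355376×10^9 km: v_c = √(μ/r) = 9.895 km/s.
Vis-viva on the transfer ellipse at r = 1.355376×10^9 km gives v_t = √[μ(2/r − 1/a_t)] = 6.105 km/s.
Δv₂ = |v_t − v_c| = |6.105 − 9.895| = 3.790 km/s.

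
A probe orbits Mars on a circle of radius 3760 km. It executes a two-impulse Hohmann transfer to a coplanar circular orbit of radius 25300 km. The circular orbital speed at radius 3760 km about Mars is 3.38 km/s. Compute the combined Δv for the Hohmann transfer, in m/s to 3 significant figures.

From the circular-orbit relation v² = μ/r at r = 3760 km: μ = v²r = (3.38)² × 3760 = 42955.7 km³/s².
Transfer-ellipse semi-major axis a_t = (r₁ + r₂)/2 = (3760 + 25300)/2 = 14530 km.
At r₁ the circular-orbit speed is v₁ = √(μ/r₁) = 3.380 km/s.
On the transfer ellipse at r₁, vis-viva equation gives v_p = √[μ(2/r₁ − 1/a_t)] = 4.460 km/s.
First burn Δv₁ = |v_p − v₁| = 1.080 km/s.
At r₂, v₂ = √(μ/r₂) = 1.303 km/s.
Transfer-orbit speed at r₂: v_a = √[μ(2/r₂ − 1/a_t)] = 0.6628 km/s.
Second burn Δv₂ = |v₂ − v_a| = 0.6402 km/s.
Δv = Δv₁ + Δv₂ = 1.080 + 0.6402 = 1.720 km/s.

Δv = 1720 m/s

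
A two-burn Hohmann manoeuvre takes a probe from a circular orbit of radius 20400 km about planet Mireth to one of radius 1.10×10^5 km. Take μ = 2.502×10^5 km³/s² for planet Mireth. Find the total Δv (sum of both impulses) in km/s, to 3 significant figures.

Transfer-ellipse semi-major axis a_t = (r₁ + r₂)/2 = (20400 + 1.100×10^5)/2 = 65200 km.
At r₁ the circular-orbit speed is v₁ = √(μ/r₁) = 3.5021 km/s.
Transfer-orbit speed at r₁ (vis-viva equation): v_p = √[μ(2/r₁ − 1/a_t)] = 4.5488 km/s.
First burn Δv₁ = |v_p − v₁| = 1.0467 km/s.
Circular speed at r₂: v₂ = √(μ/r₂) = 1.50816 km/s.
Transfer-orbit speed at r₂: v_a = √[μ(2/r₂ − 1/a_t)] = 0.843604 km/s.
Second burn Δv₂ = |v₂ − v_a| = 0.66456 km/s.
Total Δv = Δv₁ + Δv₂ = 1.711 km/s.

Δv = 1.71 km/s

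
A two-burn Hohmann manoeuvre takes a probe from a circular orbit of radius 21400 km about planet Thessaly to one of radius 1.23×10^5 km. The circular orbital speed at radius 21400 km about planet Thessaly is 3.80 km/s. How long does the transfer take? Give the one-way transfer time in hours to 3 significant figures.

t = 30.5 hours

From the circular-orbit relation v² = μ/r at r = 21400 km: μ = v²r = (3.80)² × 21400 = 3.09016×10^5 km³/s².
The Hohmann ellipse has a_t = (r₁ + r₂)/2 = 72200 km.
By Kepler's third law the transfer-orbit period is T = 2π√(a_t³/μ), so t = T/2 = 1.0964×10^5 s.
Converting: 1.0964×10^5 s ÷ 3600 s/hour = 30.5 hours.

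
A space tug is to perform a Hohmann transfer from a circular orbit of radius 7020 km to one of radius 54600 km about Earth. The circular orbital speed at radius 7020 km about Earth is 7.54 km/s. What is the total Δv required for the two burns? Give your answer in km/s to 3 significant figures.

From the circular-orbit relation v² = μ/r at r = 7020 km: μ = v²r = (7.54)² × 7020 = 3.99098×10^5 km³/s².
Transfer-ellipse semi-major axis a_t = (r₁ + r₂)/2 = (7020 + 54600)/2 = 30810 km.
Circular speed at r₁: v₁ = √(μ/r₁) = √(3.99098×10^5/7020) = 7.5400 km/s.
Transfer-orbit speed at r₁ (vis-viva equation): v_p = √[μ(2/r₁ − 1/a_t)] = 10.037 km/s.
First burn Δv₁ = |v_p − v₁| = 2.497 km/s.
At r₂, v₂ = √(μ/r₂) = 2.704 km/s.
Transfer-orbit speed at r₂: v_a = √[μ(2/r₂ − 1/a_t)] = 1.291 km/s.
Second burn Δv₂ = |v₂ − v_a| = 1.413 km/s.
Δv = Δv₁ + Δv₂ = 2.497 + 1.413 = 3.910 km/s.

Δv = 3.91 km/s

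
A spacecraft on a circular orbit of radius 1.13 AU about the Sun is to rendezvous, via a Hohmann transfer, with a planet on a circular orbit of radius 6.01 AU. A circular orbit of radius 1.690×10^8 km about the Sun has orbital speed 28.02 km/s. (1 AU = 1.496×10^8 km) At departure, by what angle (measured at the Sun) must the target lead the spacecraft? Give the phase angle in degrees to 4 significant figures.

From the circular-orbit relation v² = μ/r at r = 1.690×10^8 km: μ = v²r = (28.02)² × 1.690×10^8 = 1.32685×10^11 km³/s².
In km: r₁ = 1.13 × 1.496×10^8 = 1.69048×10^8 km; r₂ = 6.01 × 1.496×10^8 = 8.99096×10^8 km.
The Hohmann ellipse has a_t = (r₁ + r₂)/2 = 5.34072×10^8 km.
Transfer time t = π√(a_t³/μ) = 1.06448×10^8 s.
Target angular speed ω₂ = √(μ/r₂³) = 1.35115×10^-8 rad/s.
Angle swept by the target during transfer: ω₂·t = 1.4383 rad = 82.41°.
The spacecraft traverses 180° on the transfer ellipse, so the target must lead by 180° − 82.41° = 97.59°.

φ = 97.59°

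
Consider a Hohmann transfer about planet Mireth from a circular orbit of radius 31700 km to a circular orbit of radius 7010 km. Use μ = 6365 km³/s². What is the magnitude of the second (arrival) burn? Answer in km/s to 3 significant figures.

Δv₂ = 0.267 km/s

Transfer-ellipse semi-major axis a_t = (r₁ + r₂)/2 = (31700 + 7010)/2 = 19355 km.
Circular speed at r = 7010 km: v_c = √(μ/r) = 0.95288 km/s.
Vis-viva on the transfer ellipse at r = 7010 km gives v_t = √[μ(2/r − 1/a_t)] = 1.2195 km/s.
Δv₂ = |v_t − v_c| = |1.2195 − 0.95288| = 0.2666 km/s.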